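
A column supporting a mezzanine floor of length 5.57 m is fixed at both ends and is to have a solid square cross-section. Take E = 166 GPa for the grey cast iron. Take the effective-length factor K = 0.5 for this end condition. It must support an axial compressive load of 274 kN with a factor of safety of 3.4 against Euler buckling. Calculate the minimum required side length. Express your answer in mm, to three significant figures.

Required P_cr = n·P = 3.4 × 274 = 931.6 kN
L_e = K·L = 0.5 × 5.57 = 2.785 m
Required I = P_cr·L_e²/(π²E) = 9.316×10^5 × 2.785² / (π² × 1.66×10^11) = 4.410×10^-6 m⁴
I_req = 4.410×10^6 mm⁴
Solid square: I = a⁴/12  ⇒  a = (12I)^(1/4) = (12×4.410×10^6)^(1/4) = 85.3 mm

a ≈ 85.3 mm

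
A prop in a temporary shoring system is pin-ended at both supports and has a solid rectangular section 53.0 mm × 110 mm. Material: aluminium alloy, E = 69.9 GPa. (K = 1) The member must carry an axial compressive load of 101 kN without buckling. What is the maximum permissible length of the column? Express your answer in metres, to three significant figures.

L_max ≈ 3.05 m

Buckling occurs about the weak axis: I_min = h·b³/12 with b = 53.0 mm (the shorter side).
I_min = 110×53.0³/12 = 1.365×10^6 mm⁴
I = 1.365×10^-6 m⁴
At the buckling limit P_cr = P = 1.010×10^5 N
From P_cr = π²EI/(K·L)²:  L = (1/K)·√(π²EI/P_cr) = (1/1)·√(π²×6.99×10^10×1.365×10^-6/1.010×10^5)
L = 3.05 m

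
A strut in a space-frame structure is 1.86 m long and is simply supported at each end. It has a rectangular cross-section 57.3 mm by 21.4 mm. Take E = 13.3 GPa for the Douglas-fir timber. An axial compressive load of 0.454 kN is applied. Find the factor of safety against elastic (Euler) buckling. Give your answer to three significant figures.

n ≈ 3.91

Buckling occurs about the weak axis: I_min = h·b³/12 with b = 21.4 mm (the shorter side).
I_min = 57.3×21.4³/12 = 4.680×10^4 mm⁴
I = 4.680×10^4 mm⁴ = 4.680×10^-8 m⁴
Effective length L_e = K·L = 1 × 1.86 = 1.860 m
P_cr = π²EI / L_e² = π² × 13.3×10⁹ × 4.680×10^-8 / 1.860² = 1.776×10^3 N
Factor of safety n = P_cr / P = 1.7756 / 0.454 = 3.91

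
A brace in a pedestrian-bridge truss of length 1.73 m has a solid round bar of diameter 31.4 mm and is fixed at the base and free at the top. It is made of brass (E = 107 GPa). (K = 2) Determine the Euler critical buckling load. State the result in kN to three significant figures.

P_cr ≈ 4.21 kN

I = πd⁴/64 = π×31.4⁴/64 = 4.772×10^4 mm⁴
I = 4.772×10^4 mm⁴ = 4.772×10^-8 m⁴
Effective length L_e = K·L = 2 × 1.73 = 3.460 m
P_cr = π²EI / L_e² = π² × 107×10⁹ × 4.772×10^-8 / 3.460² = 4.209×10^3 N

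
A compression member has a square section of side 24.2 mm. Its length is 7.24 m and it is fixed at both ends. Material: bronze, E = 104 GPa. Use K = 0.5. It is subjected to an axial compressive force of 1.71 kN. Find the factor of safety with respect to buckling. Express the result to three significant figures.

I = a⁴/12 = 24.2⁴/12 = 2.858×10^4 mm⁴
I = 2.858×10^4 mm⁴ = 2.858×10^-8 m⁴
Effective length L_e = K·L = 0.5 × 7.24 = 3.620 m
P_cr = π²EI / L_e² = π² × 104×10⁹ × 2.858×10^-8 / 3.620² = 2.239×10^3 N
Factor of safety n = P_cr / P = 2.2387 / 1.71 = 1.31

n ≈ 1.31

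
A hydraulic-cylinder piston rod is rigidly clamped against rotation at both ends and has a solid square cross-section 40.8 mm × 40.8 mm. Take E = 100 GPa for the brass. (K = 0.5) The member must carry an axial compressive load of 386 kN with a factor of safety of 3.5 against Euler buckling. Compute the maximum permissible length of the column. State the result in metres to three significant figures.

L_max ≈ 0.821 m

I = a⁴/12 = 40.8⁴/12 = 2.309×10^5 mm⁴
I = 2.309×10^-7 m⁴
Required critical load P_cr = n·P = 3.5 × 386 = 1351 kN = 1.351×10^6 N
From P_cr = π²EI/(K·L)²:  L = (1/K)·√(π²EI/P_cr) = (1/0.5)·√(π²×1.00×10^11×2.309×10^-7/1.351×10^6)
L = 0.821 m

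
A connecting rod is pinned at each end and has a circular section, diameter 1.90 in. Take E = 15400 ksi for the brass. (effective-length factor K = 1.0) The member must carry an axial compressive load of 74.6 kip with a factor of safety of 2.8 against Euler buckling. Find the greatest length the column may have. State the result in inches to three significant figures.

I = πd⁴/64 = π×1.90⁴/64 = 0.6397 in⁴
Required critical load P_cr = n·P = 2.8 × 74.6 = 208.9 kip = 2.089×10^5 lb
From P_cr = π²EI/(K·L)²:  L = (1/K)·√(π²EI/P_cr) = (1/1)·√(π²×1.54×10^7×0.6397/2.089×10^5)
L = 21.6 in

L_max ≈ 21.6 in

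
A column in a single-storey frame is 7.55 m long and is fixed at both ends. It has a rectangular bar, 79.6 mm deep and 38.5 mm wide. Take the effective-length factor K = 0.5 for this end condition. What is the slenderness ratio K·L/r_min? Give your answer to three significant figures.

λ ≈ 340

Buckling occurs about the weak axis: I_min = h·b³/12 with b = 38.5 mm (the shorter side).
I_min = 79.6×38.5³/12 = 3.785×10^5 mm⁴
A = 3.065×10^3 mm²;  r_min = √(I/A) = √(3.785×10^5/3.065×10^3) = 11.11 mm
L_e = K·L = 0.5 × 7.55 m = 3.775 m = 3775.0 mm
λ = L_e / r_min = 3775.0 / 11.11 = 340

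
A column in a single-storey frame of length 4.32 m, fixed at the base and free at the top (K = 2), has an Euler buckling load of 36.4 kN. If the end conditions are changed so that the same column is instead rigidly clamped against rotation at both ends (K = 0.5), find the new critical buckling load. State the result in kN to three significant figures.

P_cr ∝ 1/K², so P_cr,new = P_cr,old × (K_old/K_new)² = 36.4 × (2/0.5)²
= 36.4 × 16.00 = 582 kN

P_cr ≈ 582 kN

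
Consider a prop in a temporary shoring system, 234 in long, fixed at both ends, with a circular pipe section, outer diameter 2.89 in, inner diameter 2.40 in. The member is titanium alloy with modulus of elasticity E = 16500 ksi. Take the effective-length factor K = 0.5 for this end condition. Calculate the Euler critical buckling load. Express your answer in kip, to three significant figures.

d_o = 2.89 in, d_i = 2.40 in
I = π(d_o⁴ − d_i⁴)/64 = π(2.89⁴ − 2.400⁴)/64 = 1.796 in⁴
Effective length L_e = K·L = 0.5 × 234 = 117.0 in
P_cr = π²EI / L_e² = π² × 16500×10³ × 1.796 / 117.0² = 2.136×10^4 lb

P_cr ≈ 21.4 kip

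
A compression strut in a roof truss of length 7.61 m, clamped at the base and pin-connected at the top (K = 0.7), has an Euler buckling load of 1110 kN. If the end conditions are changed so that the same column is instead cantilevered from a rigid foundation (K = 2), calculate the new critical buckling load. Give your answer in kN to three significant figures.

P_cr ∝ 1/K², so P_cr,new = P_cr,old × (K_old/K_new)² = 1110 × (0.7/2)²
= 1110 × 0.1225 = 136 kN

P_cr ≈ 136 kN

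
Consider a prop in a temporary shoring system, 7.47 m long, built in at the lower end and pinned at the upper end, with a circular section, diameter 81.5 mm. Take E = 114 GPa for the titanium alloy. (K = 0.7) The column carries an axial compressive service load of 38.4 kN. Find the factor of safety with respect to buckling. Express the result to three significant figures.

I = πd⁴/64 = π×81.5⁴/64 = 2.166×10^6 mm⁴
I = 2.166×10^6 mm⁴ = 2.166×10^-6 m⁴
Effective length L_e = K·L = 0.7 × 7.47 = 5.229 m
P_cr = π²EI / L_e² = π² × 114×10⁹ × 2.166×10^-6 / 5.229² = 8.912×10^4 N
Factor of safety n = P_cr / P = 89.118 / 38.4 = 2.32

n ≈ 2.32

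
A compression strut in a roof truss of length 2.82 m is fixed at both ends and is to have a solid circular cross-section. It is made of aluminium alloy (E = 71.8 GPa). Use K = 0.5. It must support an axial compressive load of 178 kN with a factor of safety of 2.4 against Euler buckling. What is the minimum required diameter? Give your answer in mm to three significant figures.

Required P_cr = n·P = 2.4 × 178 = 427.2 kN
L_e = K·L = 0.5 × 2.82 = 1.410 m
Required I = P_cr·L_e²/(π²E) = 4.272×10^5 × 1.410² / (π² × 7.18×10^10) = 1.199×10^-6 m⁴
I_req = 1.199×10^6 mm⁴
Solid circle: I = πd⁴/64  ⇒  d = (64I/π)^(1/4) = (64×1.199×10^6/π)^(1/4) = 70.3 mm

d ≈ 70.3 mm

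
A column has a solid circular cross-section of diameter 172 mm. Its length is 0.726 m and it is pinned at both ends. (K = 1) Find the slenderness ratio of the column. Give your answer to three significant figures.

λ ≈ 16.9

I = πd⁴/64 = π×172⁴/64 = 4.296×10^7 mm⁴
A = 2.324×10^4 mm²;  r_min = √(I/A) = √(4.296×10^7/2.324×10^4) = 43.00 mm
L_e = K·L = 1 × 0.726 m = 0.7260 m = 726.00 mm
λ = L_e / r_min = 726.00 / 43.00 = 16.9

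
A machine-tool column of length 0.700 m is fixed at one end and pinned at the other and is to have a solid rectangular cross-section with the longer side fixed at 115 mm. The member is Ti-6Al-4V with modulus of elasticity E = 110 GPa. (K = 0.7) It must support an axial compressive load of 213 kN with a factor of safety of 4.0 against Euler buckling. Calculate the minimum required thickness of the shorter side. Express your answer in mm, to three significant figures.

b ≈ 27.0 mm

Required P_cr = n·P = 4.0 × 213 = 852.0 kN
L_e = K·L = 0.7 × 0.700 = 0.4900 m
Required I = P_cr·L_e²/(π²E) = 8.520×10^5 × 0.4900² / (π² × 1.10×10^11) = 1.884×10^-7 m⁴
I_req = 1.884×10^5 mm⁴
Rectangle, weak axis: I_min = h·b³/12 with h = 115 mm fixed  ⇒  b = (12I/h)^(1/3) = 27.0 mm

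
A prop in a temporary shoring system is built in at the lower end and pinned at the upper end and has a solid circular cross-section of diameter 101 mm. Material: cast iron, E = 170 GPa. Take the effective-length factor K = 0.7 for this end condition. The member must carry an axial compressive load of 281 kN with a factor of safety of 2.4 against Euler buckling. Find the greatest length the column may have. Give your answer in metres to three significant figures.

L_max ≈ 5.09 m

I = πd⁴/64 = π×101⁴/64 = 5.108×10^6 mm⁴
I = 5.108×10^-6 m⁴
Required critical load P_cr = n·P = 2.4 × 281 = 674.4 kN = 6.744×10^5 N
From P_cr = π²EI/(K·L)²:  L = (1/K)·√(π²EI/P_cr) = (1/0.7)·√(π²×1.70×10^11×5.108×10^-6/6.744×10^5)
L = 5.09 m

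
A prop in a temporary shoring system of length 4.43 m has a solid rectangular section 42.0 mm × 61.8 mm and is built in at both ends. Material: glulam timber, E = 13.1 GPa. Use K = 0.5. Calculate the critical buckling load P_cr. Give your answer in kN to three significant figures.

P_cr ≈ 10.1 kN

Buckling occurs about the weak axis: I_min = h·b³/12 with b = 42.0 mm (the shorter side).
I_min = 61.8×42.0³/12 = 3.816×10^5 mm⁴
I = 3.816×10^5 mm⁴ = 3.816×10^-7 m⁴
Effective length L_e = K·L = 0.5 × 4.43 = 2.215 m
P_cr = π²EI / L_e² = π² × 13.1×10⁹ × 3.816×10^-7 / 2.215² = 1.005×10^4 N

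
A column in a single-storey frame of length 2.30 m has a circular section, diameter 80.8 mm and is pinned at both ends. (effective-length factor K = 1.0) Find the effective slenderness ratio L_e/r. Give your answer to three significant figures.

λ ≈ 114

For a solid circle r = d/4 = 80.8/4 = 20.20 mm
L_e = K·L = 1 × 2.30 m = 2.300 m = 2300.0 mm
λ = L_e / r_min = 2300.0 / 20.20 = 114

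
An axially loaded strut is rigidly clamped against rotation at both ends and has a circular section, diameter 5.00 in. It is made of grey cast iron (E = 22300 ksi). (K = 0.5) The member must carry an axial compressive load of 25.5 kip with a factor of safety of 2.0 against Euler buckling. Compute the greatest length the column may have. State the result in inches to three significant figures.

L_max ≈ 728 in

I = πd⁴/64 = π×5.00⁴/64 = 30.68 in⁴
Required critical load P_cr = n·P = 2.0 × 25.5 = 51.00 kip = 5.100×10^4 lb
From P_cr = π²EI/(K·L)²:  L = (1/K)·√(π²EI/P_cr) = (1/0.5)·√(π²×2.23×10^7×30.68/5.100×10^4)
L = 728 in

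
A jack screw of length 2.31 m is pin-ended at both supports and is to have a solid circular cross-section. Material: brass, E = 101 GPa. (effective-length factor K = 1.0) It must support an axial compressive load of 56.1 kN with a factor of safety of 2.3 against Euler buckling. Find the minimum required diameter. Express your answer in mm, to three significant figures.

d ≈ 61.2 mm

Required P_cr = n·P = 2.3 × 56.1 = 129.0 kN
L_e = K·L = 1 × 2.31 = 2.310 m
Required I = P_cr·L_e²/(π²E) = 1.290×10^5 × 2.310² / (π² × 1.01×10^11) = 6.907×10^-7 m⁴
I_req = 6.907×10^5 mm⁴
Solid circle: I = πd⁴/64  ⇒  d = (64I/π)^(1/4) = (64×6.907×10^5/π)^(1/4) = 61.2 mm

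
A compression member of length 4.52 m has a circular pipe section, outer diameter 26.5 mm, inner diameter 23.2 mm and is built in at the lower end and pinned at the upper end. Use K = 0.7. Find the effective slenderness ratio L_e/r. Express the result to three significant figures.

λ ≈ 359

d_o = 26.5 mm, d_i = 23.2 mm
I = π(d_o⁴ − d_i⁴)/64 = π(26.5⁴ − 23.20⁴)/64 = 9.987×10^3 mm⁴
A = 128.8 mm²;  r_min = √(I/A) = √(9.987×10^3/128.8) = 8.805 mm
L_e = K·L = 0.7 × 4.52 m = 3.164 m = 3164.0 mm
λ = L_e / r_min = 3164.0 / 8.805 = 359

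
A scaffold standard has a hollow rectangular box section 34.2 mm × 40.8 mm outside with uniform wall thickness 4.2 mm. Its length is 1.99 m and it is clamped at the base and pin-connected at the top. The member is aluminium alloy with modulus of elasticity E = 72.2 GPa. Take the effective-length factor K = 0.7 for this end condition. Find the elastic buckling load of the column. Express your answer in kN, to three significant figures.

P_cr ≈ 32.9 kN

Inner dimensions: h_i = 40.8 − 2×4.2 = 32.40 mm, b_i = 34.2 − 2×4.2 = 25.80 mm
Weak-axis I_min = (h_o·b_o³ − h_i·b_i³)/12 with b_o = 34.2, b_i = 25.80 mm (shorter outer/inner sides).
I_min = (40.8×34.2³ − 32.40×25.80³)/12 = 8.964×10^4 mm⁴
I = 8.964×10^4 mm⁴ = 8.964×10^-8 m⁴
Effective length L_e = K·L = 0.7 × 1.99 = 1.393 m
P_cr = π²EI / L_e² = π² × 72.2×10⁹ × 8.964×10^-8 / 1.393² = 3.292×10^4 N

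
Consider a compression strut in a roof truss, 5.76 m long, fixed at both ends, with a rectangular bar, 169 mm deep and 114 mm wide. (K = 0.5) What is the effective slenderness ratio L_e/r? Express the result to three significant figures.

λ ≈ 87.5

Buckling occurs about the weak axis: I_min = h·b³/12 with b = 114 mm (the shorter side).
I_min = 169×114³/12 = 2.087×10^7 mm⁴
A = 1.927×10^4 mm²;  r_min = √(I/A) = √(2.087×10^7/1.927×10^4) = 32.91 mm
L_e = K·L = 0.5 × 5.76 m = 2.880 m = 2880.0 mm
λ = L_e / r_min = 2880.0 / 32.91 = 87.5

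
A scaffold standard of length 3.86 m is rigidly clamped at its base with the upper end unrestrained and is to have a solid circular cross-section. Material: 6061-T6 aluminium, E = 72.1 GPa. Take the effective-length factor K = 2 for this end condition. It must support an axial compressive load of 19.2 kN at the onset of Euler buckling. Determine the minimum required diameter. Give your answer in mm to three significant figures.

L_e = K·L = 2 × 3.86 = 7.720 m
Required I = P_cr·L_e²/(π²E) = 1.920×10^4 × 7.720² / (π² × 7.21×10^10) = 1.608×10^-6 m⁴
I_req = 1.608×10^6 mm⁴
Solid circle: I = πd⁴/64  ⇒  d = (64I/π)^(1/4) = (64×1.608×10^6/π)^(1/4) = 75.7 mm

d ≈ 75.7 mm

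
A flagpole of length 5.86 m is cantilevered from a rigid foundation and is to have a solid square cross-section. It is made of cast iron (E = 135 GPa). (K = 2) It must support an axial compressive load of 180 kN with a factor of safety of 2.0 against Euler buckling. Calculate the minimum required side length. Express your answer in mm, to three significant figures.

Required P_cr = n·P = 2.0 × 180 = 360.0 kN
L_e = K·L = 2 × 5.86 = 11.72 m
Required I = P_cr·L_e²/(π²E) = 3.600×10^5 × 11.72² / (π² × 1.35×10^11) = 3.711×10^-5 m⁴
I_req = 3.711×10^7 mm⁴
Solid square: I = a⁴/12  ⇒  a = (12I)^(1/4) = (12×3.711×10^7)^(1/4) = 145 mm

a ≈ 145 mm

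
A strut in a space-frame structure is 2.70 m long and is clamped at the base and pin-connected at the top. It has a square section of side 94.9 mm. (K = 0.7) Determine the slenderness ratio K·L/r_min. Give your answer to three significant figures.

I = a⁴/12 = 94.9⁴/12 = 6.759×10^6 mm⁴
A = 9.006×10^3 mm²;  r_min = √(I/A) = √(6.759×10^6/9.006×10^3) = 27.40 mm
L_e = K·L = 0.7 × 2.70 m = 1.890 m = 1890.0 mm
λ = L_e / r_min = 1890.0 / 27.40 = 69.0

λ ≈ 69.0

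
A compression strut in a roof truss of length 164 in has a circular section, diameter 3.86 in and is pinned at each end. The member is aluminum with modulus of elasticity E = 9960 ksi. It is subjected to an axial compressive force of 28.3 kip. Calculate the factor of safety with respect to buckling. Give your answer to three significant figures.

I = πd⁴/64 = π×3.86⁴/64 = 10.90 in⁴
Effective length L_e = K·L = 1 × 164 = 164.0 in
P_cr = π²EI / L_e² = π² × 9960×10³ × 10.90 / 164.0² = 3.983×10^4 lb
Factor of safety n = P_cr / P = 39.828 / 28.3 = 1.41

n ≈ 1.41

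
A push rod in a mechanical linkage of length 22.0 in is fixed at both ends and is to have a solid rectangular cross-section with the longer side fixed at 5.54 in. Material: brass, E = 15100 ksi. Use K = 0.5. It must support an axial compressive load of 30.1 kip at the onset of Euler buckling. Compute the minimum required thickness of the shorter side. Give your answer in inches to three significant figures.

L_e = K·L = 0.5 × 22.0 = 11.00 in
Required I = P_cr·L_e²/(π²E) = 3.010×10^4 × 11.00² / (π² × 1.51×10^7) = 2.444×10^-2 in⁴
Rectangle, weak axis: I_min = h·b³/12 with h = 5.54 in fixed  ⇒  b = (12I/h)^(1/3) = 0.375 in

b ≈ 0.375 in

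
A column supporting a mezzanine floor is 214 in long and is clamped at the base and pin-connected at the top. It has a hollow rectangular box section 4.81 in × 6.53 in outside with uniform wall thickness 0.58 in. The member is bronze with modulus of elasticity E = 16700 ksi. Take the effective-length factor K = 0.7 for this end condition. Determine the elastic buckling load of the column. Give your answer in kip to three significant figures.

Inner dimensions: h_i = 6.53 − 2×0.58 = 5.370 in, b_i = 4.81 − 2×0.58 = 3.650 in
Weak-axis I_min = (h_o·b_o³ − h_i·b_i³)/12 with b_o = 4.81, b_i = 3.650 in (shorter outer/inner sides).
I_min = (6.53×4.81³ − 5.370×3.650³)/12 = 38.80 in⁴
Effective length L_e = K·L = 0.7 × 214 = 149.8 in
P_cr = π²EI / L_e² = π² × 16700×10³ × 38.80 / 149.8² = 2.850×10^5 lb

P_cr ≈ 285 kip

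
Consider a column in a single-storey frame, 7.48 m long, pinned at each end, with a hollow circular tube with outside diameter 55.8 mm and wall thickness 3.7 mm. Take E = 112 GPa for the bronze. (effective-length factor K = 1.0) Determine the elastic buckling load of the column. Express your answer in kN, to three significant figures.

Inner diameter d_i = 55.8 − 2×3.7 = 48.40 mm
I = π(d_o⁴ − d_i⁴)/64 = π(55.8⁴ − 48.40⁴)/64 = 2.065×10^5 mm⁴
I = 2.065×10^5 mm⁴ = 2.065×10^-7 m⁴
Effective length L_e = K·L = 1 × 7.48 = 7.480 m
P_cr = π²EI / L_e² = π² × 112×10⁹ × 2.065×10^-7 / 7.480² = 4.080×10^3 N

P_cr ≈ 4.08 kN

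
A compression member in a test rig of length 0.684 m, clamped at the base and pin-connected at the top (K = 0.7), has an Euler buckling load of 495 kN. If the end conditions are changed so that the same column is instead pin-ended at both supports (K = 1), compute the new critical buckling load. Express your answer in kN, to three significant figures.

P_cr ∝ 1/K², so P_cr,new = P_cr,old × (K_old/K_new)² = 495 × (0.7/1)²
= 495 × 0.4900 = 243 kN

P_cr ≈ 243 kN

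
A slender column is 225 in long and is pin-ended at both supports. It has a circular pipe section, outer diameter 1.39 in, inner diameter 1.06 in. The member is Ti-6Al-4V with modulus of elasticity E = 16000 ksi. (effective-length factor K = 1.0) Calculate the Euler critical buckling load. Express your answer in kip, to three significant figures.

P_cr ≈ 0.378 kip

d_o = 1.39 in, d_i = 1.06 in
I = π(d_o⁴ − d_i⁴)/64 = π(1.39⁴ − 1.060⁴)/64 = 0.1213 in⁴
Effective length L_e = K·L = 1 × 225 = 225.0 in
P_cr = π²EI / L_e² = π² × 16000×10³ × 0.1213 / 225.0² = 378.3 lb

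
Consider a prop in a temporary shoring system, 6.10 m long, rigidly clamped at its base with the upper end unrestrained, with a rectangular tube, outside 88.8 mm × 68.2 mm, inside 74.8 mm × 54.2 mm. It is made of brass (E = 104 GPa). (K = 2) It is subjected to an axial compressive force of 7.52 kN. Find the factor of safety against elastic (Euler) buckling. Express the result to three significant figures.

n ≈ 1.24

Weak-axis I_min = (h_o·b_o³ − h_i·b_i³)/12 with b_o = 68.2, b_i = 54.20 mm (shorter outer/inner sides).
I_min = (88.8×68.2³ − 74.80×54.20³)/12 = 1.355×10^6 mm⁴
I = 1.355×10^6 mm⁴ = 1.355×10^-6 m⁴
Effective length L_e = K·L = 2 × 6.10 = 12.20 m
P_cr = π²EI / L_e² = π² × 104×10⁹ × 1.355×10^-6 / 12.20² = 9.344×10^3 N
Factor of safety n = P_cr / P = 9.3438 / 7.52 = 1.24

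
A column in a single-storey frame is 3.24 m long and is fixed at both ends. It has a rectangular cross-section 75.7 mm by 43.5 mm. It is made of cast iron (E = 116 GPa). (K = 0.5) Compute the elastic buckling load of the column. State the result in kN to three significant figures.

P_cr ≈ 227 kN

Buckling occurs about the weak axis: I_min = h·b³/12 with b = 43.5 mm (the shorter side).
I_min = 75.7×43.5³/12 = 5.193×10^5 mm⁴
I = 5.193×10^5 mm⁴ = 5.193×10^-7 m⁴
Effective length L_e = K·L = 0.5 × 3.24 = 1.620 m
P_cr = π²EI / L_e² = π² × 116×10⁹ × 5.193×10^-7 / 1.620² = 2.265×10^5 N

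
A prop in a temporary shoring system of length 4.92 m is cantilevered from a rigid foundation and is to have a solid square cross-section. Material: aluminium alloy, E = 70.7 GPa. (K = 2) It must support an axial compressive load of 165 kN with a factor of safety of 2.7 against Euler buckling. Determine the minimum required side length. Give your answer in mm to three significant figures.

a ≈ 165 mm

Required P_cr = n·P = 2.7 × 165 = 445.5 kN
L_e = K·L = 2 × 4.92 = 9.840 m
Required I = P_cr·L_e²/(π²E) = 4.455×10^5 × 9.840² / (π² × 7.07×10^10) = 6.182×10^-5 m⁴
I_req = 6.182×10^7 mm⁴
Solid square: I = a⁴/12  ⇒  a = (12I)^(1/4) = (12×6.182×10^7)^(1/4) = 165 mm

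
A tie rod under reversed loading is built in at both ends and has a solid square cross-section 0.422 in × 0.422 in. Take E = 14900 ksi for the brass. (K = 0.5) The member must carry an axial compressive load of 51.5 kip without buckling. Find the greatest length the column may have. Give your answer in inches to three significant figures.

L_max ≈ 5.49 in

I = a⁴/12 = 0.422⁴/12 = 2.643×10^-3 in⁴
At the buckling limit P_cr = P = 5.150×10^4 lb
From P_cr = π²EI/(K·L)²:  L = (1/K)·√(π²EI/P_cr) = (1/0.5)·√(π²×1.49×10^7×2.643×10^-3/5.150×10^4)
L = 5.49 in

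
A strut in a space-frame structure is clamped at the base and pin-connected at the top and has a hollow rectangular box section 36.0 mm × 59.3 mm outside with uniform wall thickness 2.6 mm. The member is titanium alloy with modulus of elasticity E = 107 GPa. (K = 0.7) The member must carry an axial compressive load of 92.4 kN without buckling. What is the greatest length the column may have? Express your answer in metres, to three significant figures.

Inner dimensions: h_i = 59.3 − 2×2.6 = 54.10 mm, b_i = 36.0 − 2×2.6 = 30.80 mm
Weak-axis I_min = (h_o·b_o³ − h_i·b_i³)/12 with b_o = 36.0, b_i = 30.80 mm (shorter outer/inner sides).
I_min = (59.3×36.0³ − 54.10×30.80³)/12 = 9.883×10^4 mm⁴
I = 9.883×10^-8 m⁴
At the buckling limit P_cr = P = 9.240×10^4 N
From P_cr = π²EI/(K·L)²:  L = (1/K)·√(π²EI/P_cr) = (1/0.7)·√(π²×1.07×10^11×9.883×10^-8/9.240×10^4)
L = 1.52 m

L_max ≈ 1.52 m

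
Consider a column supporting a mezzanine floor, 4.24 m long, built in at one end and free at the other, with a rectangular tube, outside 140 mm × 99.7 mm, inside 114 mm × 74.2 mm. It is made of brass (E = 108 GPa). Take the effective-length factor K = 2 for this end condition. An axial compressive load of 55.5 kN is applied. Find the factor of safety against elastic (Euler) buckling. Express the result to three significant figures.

n ≈ 2.05

Weak-axis I_min = (h_o·b_o³ − h_i·b_i³)/12 with b_o = 99.7, b_i = 74.20 mm (shorter outer/inner sides).
I_min = (140×99.7³ − 114.0×74.20³)/12 = 7.681×10^6 mm⁴
I = 7.681×10^6 mm⁴ = 7.681×10^-6 m⁴
Effective length L_e = K·L = 2 × 4.24 = 8.480 m
P_cr = π²EI / L_e² = π² × 108×10⁹ × 7.681×10^-6 / 8.480² = 1.139×10^5 N
Factor of safety n = P_cr / P = 113.86 / 55.5 = 2.05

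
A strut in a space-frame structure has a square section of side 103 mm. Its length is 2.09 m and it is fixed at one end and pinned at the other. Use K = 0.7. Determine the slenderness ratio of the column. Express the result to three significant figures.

For a square r = a/√12 = 103/√12 = 29.73 mm
L_e = K·L = 0.7 × 2.09 m = 1.463 m = 1463.0 mm
λ = L_e / r_min = 1463.0 / 29.73 = 49.2

λ ≈ 49.2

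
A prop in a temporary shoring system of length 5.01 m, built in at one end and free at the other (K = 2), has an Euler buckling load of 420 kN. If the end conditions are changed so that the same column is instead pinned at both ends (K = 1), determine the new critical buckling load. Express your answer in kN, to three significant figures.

P_cr ∝ 1/K², so P_cr,new = P_cr,old × (K_old/K_new)² = 420 × (2/1)²
= 420 × 4.000 = 1680 kN

P_cr ≈ 1680 kN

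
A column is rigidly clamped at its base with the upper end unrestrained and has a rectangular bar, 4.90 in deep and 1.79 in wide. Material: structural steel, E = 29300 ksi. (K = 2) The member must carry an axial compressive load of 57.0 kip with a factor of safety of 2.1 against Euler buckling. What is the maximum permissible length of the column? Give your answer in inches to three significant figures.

L_max ≈ 37.6 in

Buckling occurs about the weak axis: I_min = h·b³/12 with b = 1.79 in (the shorter side).
I_min = 4.90×1.79³/12 = 2.342 in⁴
Required critical load P_cr = n·P = 2.1 × 57.0 = 119.7 kip = 1.197×10^5 lb
From P_cr = π²EI/(K·L)²:  L = (1/K)·√(π²EI/P_cr) = (1/2)·√(π²×2.93×10^7×2.342/1.197×10^5)
L = 37.6 in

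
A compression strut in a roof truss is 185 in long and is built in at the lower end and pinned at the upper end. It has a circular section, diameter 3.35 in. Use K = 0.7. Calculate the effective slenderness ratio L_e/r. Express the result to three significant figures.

I = πd⁴/64 = π×3.35⁴/64 = 6.182 in⁴
A = 8.814 in²;  r_min = √(I/A) = √(6.182/8.814) = 0.8375 in
L_e = K·L = 0.7 × 185 = 129.5 in
λ = L_e / r_min = 129.50 / 0.8375 = 155

λ ≈ 155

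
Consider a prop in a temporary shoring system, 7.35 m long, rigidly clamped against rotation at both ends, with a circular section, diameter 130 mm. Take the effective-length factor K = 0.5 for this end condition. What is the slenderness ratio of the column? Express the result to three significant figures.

For a solid circle r = d/4 = 130/4 = 32.50 mm
L_e = K·L = 0.5 × 7.35 m = 3.675 m = 3675.0 mm
λ = L_e / r_min = 3675.0 / 32.50 = 113

λ ≈ 113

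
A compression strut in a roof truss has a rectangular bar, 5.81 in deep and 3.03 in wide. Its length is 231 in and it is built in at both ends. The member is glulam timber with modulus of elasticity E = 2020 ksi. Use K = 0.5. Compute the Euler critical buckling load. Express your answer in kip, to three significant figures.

Buckling occurs about the weak axis: I_min = h·b³/12 with b = 3.03 in (the shorter side).
I_min = 5.81×3.03³/12 = 13.47 in⁴
Effective length L_e = K·L = 0.5 × 231 = 115.5 in
P_cr = π²EI / L_e² = π² × 2020×10³ × 13.47 / 115.5² = 2.013×10^4 lb

P_cr ≈ 20.1 kip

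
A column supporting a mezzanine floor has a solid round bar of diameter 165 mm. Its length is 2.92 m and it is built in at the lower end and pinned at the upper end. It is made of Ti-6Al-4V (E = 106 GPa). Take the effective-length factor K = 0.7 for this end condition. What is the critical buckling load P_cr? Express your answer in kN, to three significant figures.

P_cr ≈ 9110 kN

I = πd⁴/64 = π×165⁴/64 = 3.638×10^7 mm⁴
I = 3.638×10^7 mm⁴ = 3.638×10^-5 m⁴
Effective length L_e = K·L = 0.7 × 2.92 = 2.044 m
P_cr = π²EI / L_e² = π² × 106×10⁹ × 3.638×10^-5 / 2.044² = 9.111×10^6 N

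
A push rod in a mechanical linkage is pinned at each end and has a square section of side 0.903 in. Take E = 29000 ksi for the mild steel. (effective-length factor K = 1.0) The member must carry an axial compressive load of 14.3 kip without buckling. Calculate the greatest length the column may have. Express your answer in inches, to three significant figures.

I = a⁴/12 = 0.903⁴/12 = 5.541×10^-2 in⁴
At the buckling limit P_cr = P = 1.430×10^4 lb
From P_cr = π²EI/(K·L)²:  L = (1/K)·√(π²EI/P_cr) = (1/1)·√(π²×2.90×10^7×5.541×10^-2/1.430×10^4)
L = 33.3 in

L_max ≈ 33.3 in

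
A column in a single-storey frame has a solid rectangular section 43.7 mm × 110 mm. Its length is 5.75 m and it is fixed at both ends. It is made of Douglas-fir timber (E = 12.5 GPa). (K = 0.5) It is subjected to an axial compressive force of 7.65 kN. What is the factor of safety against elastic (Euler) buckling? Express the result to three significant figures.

n ≈ 1.49

Buckling occurs about the weak axis: I_min = h·b³/12 with b = 43.7 mm (the shorter side).
I_min = 110×43.7³/12 = 7.650×10^5 mm⁴
I = 7.650×10^5 mm⁴ = 7.650×10^-7 m⁴
Effective length L_e = K·L = 0.5 × 5.75 = 2.875 m
P_cr = π²EI / L_e² = π² × 12.5×10⁹ × 7.650×10^-7 / 2.875² = 1.142×10^4 N
Factor of safety n = P_cr / P = 11.418 / 7.65 = 1.49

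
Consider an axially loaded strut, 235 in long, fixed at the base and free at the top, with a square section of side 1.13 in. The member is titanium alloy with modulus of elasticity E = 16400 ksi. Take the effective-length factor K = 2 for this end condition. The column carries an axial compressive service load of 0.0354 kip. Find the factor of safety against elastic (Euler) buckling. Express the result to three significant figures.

n ≈ 2.81

I = a⁴/12 = 1.13⁴/12 = 0.1359 in⁴
Effective length L_e = K·L = 2 × 235 = 470.0 in
P_cr = π²EI / L_e² = π² × 16400×10³ × 0.1359 / 470.0² = 99.56 lb
Factor of safety n = P_cr / P = 0.099559 / 0.0354 = 2.81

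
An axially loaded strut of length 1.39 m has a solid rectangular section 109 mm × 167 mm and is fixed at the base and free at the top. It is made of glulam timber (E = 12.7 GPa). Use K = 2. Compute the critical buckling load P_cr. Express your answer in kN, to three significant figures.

P_cr ≈ 292 kN

Buckling occurs about the weak axis: I_min = h·b³/12 with b = 109 mm (the shorter side).
I_min = 167×109³/12 = 1.802×10^7 mm⁴
I = 1.802×10^7 mm⁴ = 1.802×10^-5 m⁴
Effective length L_e = K·L = 2 × 1.39 = 2.780 m
P_cr = π²EI / L_e² = π² × 12.7×10⁹ × 1.802×10^-5 / 2.780² = 2.923×10^5 N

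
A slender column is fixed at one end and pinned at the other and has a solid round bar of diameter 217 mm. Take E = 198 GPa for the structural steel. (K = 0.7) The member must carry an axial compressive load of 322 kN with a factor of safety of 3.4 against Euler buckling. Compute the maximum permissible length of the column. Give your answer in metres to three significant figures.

I = πd⁴/64 = π×217⁴/64 = 1.088×10^8 mm⁴
I = 1.088×10^-4 m⁴
Required critical load P_cr = n·P = 3.4 × 322 = 1095 kN = 1.095×10^6 N
From P_cr = π²EI/(K·L)²:  L = (1/K)·√(π²EI/P_cr) = (1/0.7)·√(π²×1.98×10^11×1.088×10^-4/1.095×10^6)
L = 19.9 m

L_max ≈ 19.9 m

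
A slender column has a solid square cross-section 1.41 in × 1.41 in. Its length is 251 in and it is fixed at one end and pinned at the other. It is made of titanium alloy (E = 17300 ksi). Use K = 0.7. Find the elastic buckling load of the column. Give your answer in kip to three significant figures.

I = a⁴/12 = 1.41⁴/12 = 0.3294 in⁴
Effective length L_e = K·L = 0.7 × 251 = 175.7 in
P_cr = π²EI / L_e² = π² × 17300×10³ × 0.3294 / 175.7² = 1.822×10^3 lb

P_cr ≈ 1.82 kip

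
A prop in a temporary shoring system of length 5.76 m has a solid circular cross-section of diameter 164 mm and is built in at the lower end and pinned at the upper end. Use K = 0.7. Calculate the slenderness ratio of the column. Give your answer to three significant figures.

λ ≈ 98.3

I = πd⁴/64 = π×164⁴/64 = 3.551×10^7 mm⁴
A = 2.112×10^4 mm²;  r_min = √(I/A) = √(3.551×10^7/2.112×10^4) = 41.00 mm
L_e = K·L = 0.7 × 5.76 m = 4.032 m = 4032.0 mm
λ = L_e / r_min = 4032.0 / 41.00 = 98.3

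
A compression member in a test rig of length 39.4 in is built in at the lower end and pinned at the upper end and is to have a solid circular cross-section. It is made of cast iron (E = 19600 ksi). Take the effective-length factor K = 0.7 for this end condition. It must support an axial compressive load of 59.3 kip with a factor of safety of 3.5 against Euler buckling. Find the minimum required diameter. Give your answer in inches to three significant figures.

d ≈ 2.02 in

Required P_cr = n·P = 3.5 × 59.3 = 207.6 kip
L_e = K·L = 0.7 × 39.4 = 27.58 in
Required I = P_cr·L_e²/(π²E) = 2.075×10^5 × 27.58² / (π² × 1.96×10^7) = 0.8161 in⁴
Solid circle: I = πd⁴/64  ⇒  d = (64I/π)^(1/4) = (64×0.8161/π)^(1/4) = 2.02 in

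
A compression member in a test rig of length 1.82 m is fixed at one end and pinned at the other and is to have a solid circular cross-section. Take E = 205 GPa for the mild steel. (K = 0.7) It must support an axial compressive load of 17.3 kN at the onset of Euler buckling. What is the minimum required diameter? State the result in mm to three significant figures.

d ≈ 23.1 mm

L_e = K·L = 0.7 × 1.82 = 1.274 m
Required I = P_cr·L_e²/(π²E) = 1.730×10^4 × 1.274² / (π² × 2.05×10^11) = 1.388×10^-8 m⁴
I_req = 1.388×10^4 mm⁴
Solid circle: I = πd⁴/64  ⇒  d = (64I/π)^(1/4) = (64×1.388×10^4/π)^(1/4) = 23.1 mm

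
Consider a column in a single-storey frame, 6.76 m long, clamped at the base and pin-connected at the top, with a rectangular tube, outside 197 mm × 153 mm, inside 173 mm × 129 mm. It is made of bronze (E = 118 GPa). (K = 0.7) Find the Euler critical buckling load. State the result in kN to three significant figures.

P_cr ≈ 1450 kN

Weak-axis I_min = (h_o·b_o³ − h_i·b_i³)/12 with b_o = 153, b_i = 129.0 mm (shorter outer/inner sides).
I_min = (197×153³ − 173.0×129.0³)/12 = 2.785×10^7 mm⁴
I = 2.785×10^7 mm⁴ = 2.785×10^-5 m⁴
Effective length L_e = K·L = 0.7 × 6.76 = 4.732 m
P_cr = π²EI / L_e² = π² × 118×10⁹ × 2.785×10^-5 / 4.732² = 1.448×10^6 N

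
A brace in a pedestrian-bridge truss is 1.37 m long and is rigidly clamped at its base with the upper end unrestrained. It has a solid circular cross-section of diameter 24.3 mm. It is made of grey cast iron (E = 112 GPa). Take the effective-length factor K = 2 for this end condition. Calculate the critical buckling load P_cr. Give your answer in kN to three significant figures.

P_cr ≈ 2.52 kN

I = πd⁴/64 = π×24.3⁴/64 = 1.712×10^4 mm⁴
I = 1.712×10^4 mm⁴ = 1.712×10^-8 m⁴
Effective length L_e = K·L = 2 × 1.37 = 2.740 m
P_cr = π²EI / L_e² = π² × 112×10⁹ × 1.712×10^-8 / 2.740² = 2.520×10^3 N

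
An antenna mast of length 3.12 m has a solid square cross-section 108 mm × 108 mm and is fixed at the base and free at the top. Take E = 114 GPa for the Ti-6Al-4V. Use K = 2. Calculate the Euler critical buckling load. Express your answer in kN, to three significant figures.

P_cr ≈ 328 kN

I = a⁴/12 = 108⁴/12 = 1.134×10^7 mm⁴
I = 1.134×10^7 mm⁴ = 1.134×10^-5 m⁴
Effective length L_e = K·L = 2 × 3.12 = 6.240 m
P_cr = π²EI / L_e² = π² × 114×10⁹ × 1.134×10^-5 / 6.240² = 3.276×10^5 N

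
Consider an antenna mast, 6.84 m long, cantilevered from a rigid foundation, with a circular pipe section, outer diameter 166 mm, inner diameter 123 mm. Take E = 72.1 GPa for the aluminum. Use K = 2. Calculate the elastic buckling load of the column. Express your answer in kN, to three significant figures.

P_cr ≈ 99.0 kN

d_o = 166 mm, d_i = 123 mm
I = π(d_o⁴ − d_i⁴)/64 = π(166⁴ − 123.0⁴)/64 = 2.604×10^7 mm⁴
I = 2.604×10^7 mm⁴ = 2.604×10^-5 m⁴
Effective length L_e = K·L = 2 × 6.84 = 13.68 m
P_cr = π²EI / L_e² = π² × 72.1×10⁹ × 2.604×10^-5 / 13.68² = 9.901×10^4 N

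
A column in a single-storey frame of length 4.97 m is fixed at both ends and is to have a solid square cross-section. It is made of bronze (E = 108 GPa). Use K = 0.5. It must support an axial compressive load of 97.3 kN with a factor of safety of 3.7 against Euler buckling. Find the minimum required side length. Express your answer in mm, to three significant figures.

a ≈ 70.7 mm

Required P_cr = n·P = 3.7 × 97.3 = 360.0 kN
L_e = K·L = 0.5 × 4.97 = 2.485 m
Required I = P_cr·L_e²/(π²E) = 3.600×10^5 × 2.485² / (π² × 1.08×10^11) = 2.086×10^-6 m⁴
I_req = 2.086×10^6 mm⁴
Solid square: I = a⁴/12  ⇒  a = (12I)^(1/4) = (12×2.086×10^6)^(1/4) = 70.7 mm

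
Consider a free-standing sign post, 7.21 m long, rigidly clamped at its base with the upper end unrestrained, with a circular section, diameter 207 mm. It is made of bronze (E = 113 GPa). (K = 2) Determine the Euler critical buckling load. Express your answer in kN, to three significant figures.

I = πd⁴/64 = π×207⁴/64 = 9.013×10^7 mm⁴
I = 9.013×10^7 mm⁴ = 9.013×10^-5 m⁴
Effective length L_e = K·L = 2 × 7.21 = 14.42 m
P_cr = π²EI / L_e² = π² × 113×10⁹ × 9.013×10^-5 / 14.42² = 4.834×10^5 N

P_cr ≈ 483 kN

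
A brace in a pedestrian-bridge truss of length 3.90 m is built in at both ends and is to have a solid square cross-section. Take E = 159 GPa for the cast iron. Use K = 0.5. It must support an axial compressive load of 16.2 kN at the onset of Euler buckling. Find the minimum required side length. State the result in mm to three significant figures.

a ≈ 26.2 mm

L_e = K·L = 0.5 × 3.90 = 1.950 m
Required I = P_cr·L_e²/(π²E) = 1.620×10^4 × 1.950² / (π² × 1.59×10^11) = 3.925×10^-8 m⁴
I_req = 3.925×10^4 mm⁴
Solid square: I = a⁴/12  ⇒  a = (12I)^(1/4) = (12×3.925×10^4)^(1/4) = 26.2 mm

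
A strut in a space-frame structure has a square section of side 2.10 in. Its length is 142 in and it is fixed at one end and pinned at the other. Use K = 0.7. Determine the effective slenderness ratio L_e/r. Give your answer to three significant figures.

I = a⁴/12 = 2.10⁴/12 = 1.621 in⁴
A = 4.410 in²;  r_min = √(I/A) = √(1.621/4.410) = 0.6062 in
L_e = K·L = 0.7 × 142 = 99.40 in
λ = L_e / r_min = 99.400 / 0.6062 = 164

λ ≈ 164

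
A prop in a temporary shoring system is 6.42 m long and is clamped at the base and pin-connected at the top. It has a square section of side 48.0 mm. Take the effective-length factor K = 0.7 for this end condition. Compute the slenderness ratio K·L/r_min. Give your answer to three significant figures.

λ ≈ 324

For a square r = a/√12 = 48.0/√12 = 13.86 mm
L_e = K·L = 0.7 × 6.42 m = 4.494 m = 4494.0 mm
λ = L_e / r_min = 4494.0 / 13.86 = 324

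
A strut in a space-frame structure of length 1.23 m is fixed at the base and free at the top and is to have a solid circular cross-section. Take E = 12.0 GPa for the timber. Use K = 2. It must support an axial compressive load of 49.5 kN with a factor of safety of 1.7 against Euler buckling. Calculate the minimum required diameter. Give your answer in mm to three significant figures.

Required P_cr = n·P = 1.7 × 49.5 = 84.15 kN
L_e = K·L = 2 × 1.23 = 2.460 m
Required I = P_cr·L_e²/(π²E) = 8.415×10^4 × 2.460² / (π² × 1.20×10^10) = 4.300×10^-6 m⁴
I_req = 4.300×10^6 mm⁴
Solid circle: I = πd⁴/64  ⇒  d = (64I/π)^(1/4) = (64×4.300×10^6/π)^(1/4) = 96.7 mm

d ≈ 96.7 mm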